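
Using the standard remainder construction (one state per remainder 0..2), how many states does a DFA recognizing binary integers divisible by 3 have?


Divisibility by 3 is tracked via the remainder mod 3: 0, 1, ..., 2
The construction assigns one state to each remainder
Number of remainders = 3

3


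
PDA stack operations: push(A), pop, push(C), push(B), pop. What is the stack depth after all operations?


Tracing stack operations:
  push(A) -> stack = [A], depth=1
  pop -> removed A, stack = [], depth=0
  push(C) -> stack = [C], depth=1
  push(B) -> stack = [C,B], depth=2
  pop -> removed B, stack = [C], depth=1
Final depth = 1

1


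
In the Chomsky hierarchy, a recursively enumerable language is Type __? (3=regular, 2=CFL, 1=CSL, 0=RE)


Chomsky hierarchy levels:
  Type 3: Regular (DFA/NFA/regex)
  Type 2: Context-free (PDA)
  Type 1: Context-sensitive
  Type 0: Recursively enumerable (TM)
'recursively enumerable' corresponds to Type 0

0


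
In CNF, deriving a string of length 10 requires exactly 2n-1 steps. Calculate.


Chomsky Normal Form derivation:
String length n = 10
Each step either:
  - Splits a nonterminal into two (n-1 such steps)
  - Converts a nonterminal to terminal (n such steps)
Total = (n-1) + n = 2n - 1
= 2(10) - 1
= 20 - 1
= 19

19


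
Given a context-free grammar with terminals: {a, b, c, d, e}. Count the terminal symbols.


Terminal symbols: a, b, c, d, e
Counting each: a (#1), b (#2), c (#3), d (#4), e (#5)
Total = 5

5


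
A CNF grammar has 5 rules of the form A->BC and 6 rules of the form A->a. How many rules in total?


CNF allows two rule forms:
  A -> BC (binary): 5 rules
  A -> a (terminal): 6 rules
Total = 5 + 6 = 11

11


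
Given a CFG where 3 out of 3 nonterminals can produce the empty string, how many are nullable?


Nonterminals: {S, A, B}
A nonterminal is nullable if it can derive epsilon
Counting nullable nonterminals: 3
Total nullable = 3

3


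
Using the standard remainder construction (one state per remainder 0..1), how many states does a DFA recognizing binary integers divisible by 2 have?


Divisibility by 2 is tracked via the remainder mod 2: 0, 1, ..., 1
The construction assigns one state to each remainder
Number of remainders = 2

2


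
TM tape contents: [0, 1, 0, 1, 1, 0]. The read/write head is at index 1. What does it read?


Tape: [0, 1, 0, 1, 1, 0]
Positions: 0 1 2 3 4 5
Values:    0 1 0 1 1 0
Head at position 1
tape[1] = 1

1


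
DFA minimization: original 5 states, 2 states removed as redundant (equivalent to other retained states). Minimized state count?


Original DFA: 5 states
Redundant states removed: 2
Minimized states = original - removed
= 5 - 2
= 3

3


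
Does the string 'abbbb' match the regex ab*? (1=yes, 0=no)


Pattern: ab*
String: 'abbbb'
Pattern requires: exactly one 'a' followed by zero or more 'b's
First char is 'a' -> OK
Rest 'bbbb': all b's? Yes
Result: 1

1


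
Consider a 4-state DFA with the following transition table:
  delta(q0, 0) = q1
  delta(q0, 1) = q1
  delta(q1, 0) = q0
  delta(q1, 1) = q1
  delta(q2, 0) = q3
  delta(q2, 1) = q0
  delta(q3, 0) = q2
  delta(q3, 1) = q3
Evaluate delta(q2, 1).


Looking up transition function:
delta(q2, 1) in the table
Row: q2, Column: 1
Result: q0

q0


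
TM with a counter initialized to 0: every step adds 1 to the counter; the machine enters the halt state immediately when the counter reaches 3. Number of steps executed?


Counter starts at 0. Counting sequence:
  Step 1: counter = 1
  Step 2: counter = 2
  Step 3: counter = 3
Counter reached 3 -> halt
Total steps = 3

3


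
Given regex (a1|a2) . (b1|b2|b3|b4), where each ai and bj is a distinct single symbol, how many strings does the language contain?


First group: 2 alternatives
Second group: 4 alternatives
Concatenation: each choice from group 1 pairs with each from group 2
Total = 2 x 4 = 8

8


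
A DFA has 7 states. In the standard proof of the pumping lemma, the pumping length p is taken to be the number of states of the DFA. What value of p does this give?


Pumping lemma for regular languages (standard proof):
Take p = |Q|, the number of DFA states.
Any string of length >= |Q| passes through |Q|+1 states while reading its first |Q| symbols,
so by pigeonhole some state repeats, giving the loop that can be pumped.
Here |Q| = 7
Therefore the proof uses p = 7

7


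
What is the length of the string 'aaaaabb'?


String: 'aaaaabb'
Counting characters:
  'a' appears 5 time(s)
  'b' appears 2 time(s)
Total length = 5 + 2 = 7

7


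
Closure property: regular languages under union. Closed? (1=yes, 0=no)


Regular languages are closed under:
- Union (DFA product construction)
- Intersection (DFA product construction)
- Complement (swap accept/reject states)
- Concatenation (NFA construction)
- Kleene star (NFA construction)
union is in this list
Therefore: closed

1


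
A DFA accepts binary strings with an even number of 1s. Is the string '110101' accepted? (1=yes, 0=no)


DFA has 2 states: q_even (start, accept=yes) and q_odd
Processing string '110101' character by character:
  Position 0: read '1', 1-count=1 -> q_odd
  Position 1: read '1', 1-count=2 -> q_even
  Position 2: read '0', 1-count=2 -> q_even (no change)
  Position 3: read '1', 1-count=3 -> q_odd
  Position 4: read '0', 1-count=3 -> q_odd (no change)
  Position 5: read '1', 1-count=4 -> q_even
Final state: q_even, total 1s = 4 (even); the DFA requires an even count -> accept

1


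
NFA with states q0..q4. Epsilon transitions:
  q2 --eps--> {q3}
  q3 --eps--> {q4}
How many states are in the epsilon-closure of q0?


Starting from q0
Initialize closure = {q0}
q0 has no outgoing epsilon transitions -> nothing to add
Final closure: {q0}
Size = 1

1


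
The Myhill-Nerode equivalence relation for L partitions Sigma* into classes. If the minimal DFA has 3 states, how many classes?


Myhill-Nerode theorem:
Number of equivalence classes = number of states in minimal DFA
Minimal DFA states = 3
Therefore equivalence classes = 3

3


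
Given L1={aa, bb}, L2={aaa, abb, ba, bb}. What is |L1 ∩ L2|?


L1 = {aa, bb}
L2 = {aaa, abb, ba, bb}
Checking each string in L1 against L2:
  'aa': in L2? No
  'bb': in L2? Yes
Intersection = {bb}
|L1 ∩ L2| = 1

1


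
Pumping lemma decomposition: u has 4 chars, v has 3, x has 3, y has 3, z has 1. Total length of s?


|s| = |u| + |v| + |x| + |y| + |z|
= 4 + 3 + 3 + 3 + 1
= 7 + 3 + 4
= 10 + 4
= 14

14


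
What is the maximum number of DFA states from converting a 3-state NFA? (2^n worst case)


NFA has 3 states
Subset construction: each DFA state = subset of NFA states
Maximum subsets = 2^3
2^3 = 8

8


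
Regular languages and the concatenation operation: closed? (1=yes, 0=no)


Regular languages are closed under all standard operations:
- Union: Yes (product construction)
- Intersection: Yes (product construction)
- Complement: Yes (swap accept/reject)
- Concatenation: Yes (NFA construction)
Operation: concatenation -> Closed

1


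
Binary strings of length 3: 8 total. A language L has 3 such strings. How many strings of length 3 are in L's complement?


Alphabet: {0,1}
String length: 3
Total strings of length 3 = 2^3 = 8
Strings in L = 3
Complement = total - |L|
= 8 - 3
= 5

5


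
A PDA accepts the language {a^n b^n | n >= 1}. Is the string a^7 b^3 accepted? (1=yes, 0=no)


Language requires equal numbers of a's and b's
PDA pushes for each 'a', pops for each 'b'
Number of a's = 7
Number of b's = 3
7 != 3 -> Reject

0


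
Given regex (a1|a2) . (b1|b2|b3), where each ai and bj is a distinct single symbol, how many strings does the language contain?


First group: 2 alternatives
Second group: 3 alternatives
Concatenation: each choice from group 1 pairs with each from group 2
Total = 2 x 3 = 6

6


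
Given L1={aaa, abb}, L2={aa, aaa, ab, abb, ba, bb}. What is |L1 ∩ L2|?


L1 = {aaa, abb}
L2 = {aa, aaa, ab, abb, ba, bb}
Checking each string in L1 against L2:
  'aaa': in L2? Yes
  'abb': in L2? Yes
Intersection = {aaa, abb}
|L1 ∩ L2| = 2

2


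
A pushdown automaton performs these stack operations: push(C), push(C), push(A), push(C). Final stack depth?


Tracing stack operations:
  push(C) -> stack = [C], depth=1
  push(C) -> stack = [C,C], depth=2
  push(A) -> stack = [C,C,A], depth=3
  push(C) -> stack = [C,C,A,C], depth=4
Final depth = 4

4


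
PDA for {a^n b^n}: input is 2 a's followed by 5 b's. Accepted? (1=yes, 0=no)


Language requires equal numbers of a's and b's
PDA pushes for each 'a', pops for each 'b'
Number of a's = 2
Number of b's = 5
2 != 5 -> Reject

0


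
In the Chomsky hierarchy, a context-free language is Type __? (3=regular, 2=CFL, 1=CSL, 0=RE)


Chomsky hierarchy levels:
  Type 3: Regular (DFA/NFA/regex)
  Type 2: Context-free (PDA)
  Type 1: Context-sensitive
  Type 0: Recursively enumerable (TM)
'context-free' corresponds to Type 2

2


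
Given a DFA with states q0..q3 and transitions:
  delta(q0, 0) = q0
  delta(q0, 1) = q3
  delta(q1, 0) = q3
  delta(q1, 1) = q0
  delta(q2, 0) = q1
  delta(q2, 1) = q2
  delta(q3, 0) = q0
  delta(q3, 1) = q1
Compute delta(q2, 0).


Looking up transition function:
delta(q2, 0) in the table
Row: q2, Column: 0
Result: q1

q1


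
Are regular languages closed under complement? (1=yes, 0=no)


Regular languages are closed under:
- Union (DFA product construction)
- Intersection (DFA product construction)
- Complement (swap accept/reject states)
- Concatenation (NFA construction)
- Kleene star (NFA construction)
complement is in this list
Therefore: closed

1


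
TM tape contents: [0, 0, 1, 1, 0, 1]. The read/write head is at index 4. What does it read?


Tape: [0, 0, 1, 1, 0, 1]
Positions: 0 1 2 3 4 5
Values:    0 0 1 1 0 1
Head at position 4
tape[4] = 0

0


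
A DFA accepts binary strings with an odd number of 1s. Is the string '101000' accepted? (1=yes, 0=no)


DFA has 2 states: q_even (start, accept=no) and q_odd
Processing string '101000' character by character:
  Position 0: read '1', 1-count=1 -> q_odd
  Position 1: read '0', 1-count=1 -> q_odd (no change)
  Position 2: read '1', 1-count=2 -> q_even
  Position 3: read '0', 1-count=2 -> q_even (no change)
  Position 4: read '0', 1-count=2 -> q_even (no change)
  Position 5: read '0', 1-count=2 -> q_even (no change)
Final state: q_even, total 1s = 2 (even); the DFA requires an odd count -> reject

0


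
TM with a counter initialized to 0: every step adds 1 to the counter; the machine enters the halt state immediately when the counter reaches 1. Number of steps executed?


Counter starts at 0. Counting sequence:
  Step 1: counter = 1
Counter reached 1 -> halt
Total steps = 1

1


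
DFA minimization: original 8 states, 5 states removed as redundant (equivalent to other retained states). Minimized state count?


Original DFA: 8 states
Redundant states removed: 5
Minimized states = original - removed
= 8 - 5
= 3

3


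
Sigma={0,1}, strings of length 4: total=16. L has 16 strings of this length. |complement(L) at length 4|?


Alphabet: {0,1}
String length: 4
Total strings of length 4 = 2^4 = 16
Strings in L = 16
Complement = total - |L|
= 16 - 16
= 0

0


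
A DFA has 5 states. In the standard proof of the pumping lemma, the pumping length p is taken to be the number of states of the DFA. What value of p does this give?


Pumping lemma for regular languages (standard proof):
Take p = |Q|, the number of DFA states.
Any string of length >= |Q| passes through |Q|+1 states while reading its first |Q| symbols,
so by pigeonhole some state repeats, giving the loop that can be pumped.
Here |Q| = 5
Therefore the proof uses p = 5

5


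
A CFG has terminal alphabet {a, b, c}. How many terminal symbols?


Terminal symbols: a, b, c
Counting each: a (#1), b (#2), c (#3)
Total = 3

3


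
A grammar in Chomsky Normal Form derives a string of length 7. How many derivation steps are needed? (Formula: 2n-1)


Chomsky Normal Form derivation:
String length n = 7
Each step either:
  - Splits a nonterminal into two (n-1 such steps)
  - Converts a nonterminal to terminal (n such steps)
Total = (n-1) + n = 2n - 1
= 2(7) - 1
= 14 - 1
= 13

13


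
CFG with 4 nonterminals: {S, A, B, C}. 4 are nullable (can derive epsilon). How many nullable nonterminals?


Nonterminals: {S, A, B, C}
A nonterminal is nullable if it can derive epsilon
Counting nullable nonterminals: 4
Total nullable = 4

4


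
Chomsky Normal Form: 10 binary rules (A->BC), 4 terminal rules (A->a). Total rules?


CNF allows two rule forms:
  A -> BC (binary): 10 rules
  A -> a (terminal): 4 rules
Total = 10 + 4 = 14

14


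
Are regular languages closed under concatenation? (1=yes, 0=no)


Regular languages are closed under all standard operations:
- Union: Yes (product construction)
- Intersection: Yes (product construction)
- Complement: Yes (swap accept/reject)
- Concatenation: Yes (NFA construction)
Operation: concatenation -> Closed

1


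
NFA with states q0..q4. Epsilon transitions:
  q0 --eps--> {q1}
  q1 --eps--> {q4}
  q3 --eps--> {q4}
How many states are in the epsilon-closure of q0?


Starting from q0
Initialize closure = {q0}
Follow epsilon from q0 -> add q1
Follow epsilon from q1 -> add q4
Final closure: {q0, q1, q4}
Size = 3

3


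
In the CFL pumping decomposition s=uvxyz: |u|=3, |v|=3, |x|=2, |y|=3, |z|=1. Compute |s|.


|s| = |u| + |v| + |x| + |y| + |z|
= 3 + 3 + 2 + 3 + 1
= 6 + 2 + 4
= 8 + 4
= 12

12


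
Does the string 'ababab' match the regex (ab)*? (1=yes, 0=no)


Pattern: (ab)*
String: 'ababab'
Pattern requires: zero or more repetitions of 'ab'
Pairs: ['ab', 'ab', 'ab']
All pairs are 'ab'? Yes
Result: 1

1


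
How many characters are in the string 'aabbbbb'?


String: 'aabbbbb'
Counting characters:
  'a' appears 2 time(s)
  'b' appears 5 time(s)
Total length = 2 + 5 = 7

7


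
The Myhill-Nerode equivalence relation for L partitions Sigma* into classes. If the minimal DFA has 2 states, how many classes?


Myhill-Nerode theorem:
Number of equivalence classes = number of states in minimal DFA
Minimal DFA states = 2
Therefore equivalence classes = 2

2


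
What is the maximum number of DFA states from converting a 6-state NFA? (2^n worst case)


NFA has 6 states
Subset construction: each DFA state = subset of NFA states
Maximum subsets = 2^6
2^6 = 64

64


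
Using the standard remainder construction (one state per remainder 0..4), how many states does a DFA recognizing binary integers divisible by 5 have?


Divisibility by 5 is tracked via the remainder mod 5: 0, 1, ..., 4
The construction assigns one state to each remainder
Number of remainders = 5

5


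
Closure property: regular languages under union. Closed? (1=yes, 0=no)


Regular languages are closed under:
- Union (DFA product construction)
- Intersection (DFA product construction)
- Complement (swap accept/reject states)
- Concatenation (NFA construction)
- Kleene star (NFA construction)
union is in this list
Therefore: closed

1


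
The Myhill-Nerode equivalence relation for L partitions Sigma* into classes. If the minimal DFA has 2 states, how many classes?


Myhill-Nerode theorem:
Number of equivalence classes = number of states in minimal DFA
Minimal DFA states = 2
Therefore equivalence classes = 2

2


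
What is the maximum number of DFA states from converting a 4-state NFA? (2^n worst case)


NFA has 4 states
Subset construction: each DFA state = subset of NFA states
Maximum subsets = 2^4
2^4 = 16

16


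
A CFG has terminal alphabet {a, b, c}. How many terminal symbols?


Terminal symbols: a, b, c
Counting each: a (#1), b (#2), c (#3)
Total = 3

3


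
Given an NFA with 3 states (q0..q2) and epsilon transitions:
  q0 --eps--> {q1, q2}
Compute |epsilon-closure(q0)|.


Starting from q0
Initialize closure = {q0}
Follow epsilon from q0 -> add q1
Follow epsilon from q0 -> add q2
Final closure: {q0, q1, q2}
Size = 3

3


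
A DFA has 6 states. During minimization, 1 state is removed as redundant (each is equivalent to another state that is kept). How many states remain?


Original DFA: 6 states
Redundant states removed: 1
Minimized states = original - removed
= 6 - 1
= 5

5


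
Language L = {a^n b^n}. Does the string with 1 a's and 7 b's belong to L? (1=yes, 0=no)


Language requires equal numbers of a's and b's
PDA pushes for each 'a', pops for each 'b'
Number of a's = 1
Number of b's = 7
1 != 7 -> Reject

0


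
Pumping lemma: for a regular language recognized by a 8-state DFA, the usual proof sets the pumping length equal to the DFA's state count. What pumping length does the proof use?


Pumping lemma for regular languages (standard proof):
Take p = |Q|, the number of DFA states.
Any string of length >= |Q| passes through |Q|+1 states while reading its first |Q| symbols,
so by pigeonhole some state repeats, giving the loop that can be pumped.
Here |Q| = 8
Therefore the proof uses p = 8

8


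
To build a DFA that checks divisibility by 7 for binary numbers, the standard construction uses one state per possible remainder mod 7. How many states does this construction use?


Divisibility by 7 is tracked via the remainder mod 7: 0, 1, ..., 6
The construction assigns one state to each remainder
Number of remainders = 7

7


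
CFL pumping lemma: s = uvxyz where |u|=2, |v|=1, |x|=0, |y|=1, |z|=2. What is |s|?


|s| = |u| + |v| + |x| + |y| + |z|
= 2 + 1 + 0 + 1 + 2
= 3 + 0 + 3
= 3 + 3
= 6

6


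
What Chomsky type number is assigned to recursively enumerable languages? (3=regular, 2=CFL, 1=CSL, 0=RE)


Chomsky hierarchy levels:
  Type 3: Regular (DFA/NFA/regex)
  Type 2: Context-free (PDA)
  Type 1: Context-sensitive
  Type 0: Recursively enumerable (TM)
'recursively enumerable' corresponds to Type 0

0


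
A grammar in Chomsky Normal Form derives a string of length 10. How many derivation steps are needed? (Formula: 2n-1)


Chomsky Normal Form derivation:
String length n = 10
Each step either:
  - Splits a nonterminal into two (n-1 such steps)
  - Converts a nonterminal to terminal (n such steps)
Total = (n-1) + n = 2n - 1
= 2(10) - 1
= 20 - 1
= 19

19


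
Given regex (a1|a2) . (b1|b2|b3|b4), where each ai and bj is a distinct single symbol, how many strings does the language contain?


First group: 2 alternatives
Second group: 4 alternatives
Concatenation: each choice from group 1 pairs with each from group 2
Total = 2 x 4 = 8

8


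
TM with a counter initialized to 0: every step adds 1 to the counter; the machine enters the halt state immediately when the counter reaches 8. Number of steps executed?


Counter starts at 0. Counting sequence:
  Step 1: counter = 1
  Step 2: counter = 2
  Step 3: counter = 3
  Step 4: counter = 4
  Step 5: counter = 5
  Step 6: counter = 6
  Step 7: counter = 7
  Step 8: counter = 8
Counter reached 8 -> halt
Total steps = 8

8


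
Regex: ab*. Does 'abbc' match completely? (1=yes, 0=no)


Pattern: ab*
String: 'abbc'
Pattern requires: exactly one 'a' followed by zero or more 'b's
First char is 'a' -> OK
Rest 'bbc': all b's? No
Result: 0

0


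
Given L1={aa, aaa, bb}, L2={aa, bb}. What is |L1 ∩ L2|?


L1 = {aa, aaa, bb}
L2 = {aa, bb}
Checking each string in L1 against L2:
  'aa': in L2? Yes
  'aaa': in L2? No
  'bb': in L2? Yes
Intersection = {aa, bb}
|L1 ∩ L2| = 2

2


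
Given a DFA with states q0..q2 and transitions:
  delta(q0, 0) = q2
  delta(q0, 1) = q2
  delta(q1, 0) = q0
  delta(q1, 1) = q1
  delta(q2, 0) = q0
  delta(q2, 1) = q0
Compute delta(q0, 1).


Looking up transition function:
delta(q0, 1) in the table
Row: q0, Column: 1
Result: q2

q2


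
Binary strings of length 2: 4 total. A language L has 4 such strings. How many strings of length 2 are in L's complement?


Alphabet: {0,1}
String length: 2
Total strings of length 2 = 2^2 = 4
Strings in L = 4
Complement = total - |L|
= 4 - 4
= 0

0


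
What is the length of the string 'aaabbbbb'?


String: 'aaabbbbb'
Counting characters:
  'a' appears 3 time(s)
  'b' appears 5 time(s)
Total length = 3 + 5 = 8

8


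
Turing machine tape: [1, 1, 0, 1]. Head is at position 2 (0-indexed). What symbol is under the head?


Tape: [1, 1, 0, 1]
Positions: 0 1 2 3
Values:    1 1 0 1
Head at position 2
tape[2] = 0

0


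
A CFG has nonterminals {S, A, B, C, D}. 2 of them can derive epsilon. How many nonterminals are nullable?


Nonterminals: {S, A, B, C, D}
A nonterminal is nullable if it can derive epsilon
Counting nullable nonterminals: 2
Total nullable = 2

2


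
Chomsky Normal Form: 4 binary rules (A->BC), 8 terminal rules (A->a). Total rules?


CNF allows two rule forms:
  A -> BC (binary): 4 rules
  A -> a (terminal): 8 rules
Total = 4 + 8 = 12

12


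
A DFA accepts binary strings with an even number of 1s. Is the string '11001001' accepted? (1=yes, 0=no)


DFA has 2 states: q_even (start, accept=yes) and q_odd
Processing string '11001001' character by character:
  Position 0: read '1', 1-count=1 -> q_odd
  Position 1: read '1', 1-count=2 -> q_even
  Position 2: read '0', 1-count=2 -> q_even (no change)
  Position 3: read '0', 1-count=2 -> q_even (no change)
  Position 4: read '1', 1-count=3 -> q_odd
  Position 5: read '0', 1-count=3 -> q_odd (no change)
  Position 6: read '0', 1-count=3 -> q_odd (no change)
  Position 7: read '1', 1-count=4 -> q_even
Final state: q_even, total 1s = 4 (even); the DFA requires an even count -> accept

1


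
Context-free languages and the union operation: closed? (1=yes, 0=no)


CFL closure properties:
  Closed under: union, concatenation, Kleene star
  NOT closed under: intersection, complement
Operation 'union' is in closed list -> Yes (closed)

1


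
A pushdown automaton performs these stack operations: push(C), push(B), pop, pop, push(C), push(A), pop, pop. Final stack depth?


Tracing stack operations:
  push(C) -> stack = [C], depth=1
  push(B) -> stack = [C,B], depth=2
  pop -> removed B, stack = [C], depth=1
  pop -> removed C, stack = [], depth=0
  push(C) -> stack = [C], depth=1
  push(A) -> stack = [C,A], depth=2
  pop -> removed A, stack = [C], depth=1
  pop -> removed C, stack = [], depth=0
Final depth = 0

0


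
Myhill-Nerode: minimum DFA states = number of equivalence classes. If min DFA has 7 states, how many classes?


Myhill-Nerode theorem:
Number of equivalence classes = number of states in minimal DFA
Minimal DFA states = 7
Therefore equivalence classes = 7

7


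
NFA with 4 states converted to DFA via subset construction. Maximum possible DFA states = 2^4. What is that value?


NFA has 4 states
Subset construction: each DFA state = subset of NFA states
Maximum subsets = 2^4
2^4 = 16

16


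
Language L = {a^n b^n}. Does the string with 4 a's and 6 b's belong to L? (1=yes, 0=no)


Language requires equal numbers of a's and b's
PDA pushes for each 'a', pops for each 'b'
Number of a's = 4
Number of b's = 6
4 != 6 -> Reject

0


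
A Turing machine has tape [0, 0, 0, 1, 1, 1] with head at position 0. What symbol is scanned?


Tape: [0, 0, 0, 1, 1, 1]
Positions: 0 1 2 3 4 5
Values:    0 0 0 1 1 1
Head at position 0
tape[0] = 0

0


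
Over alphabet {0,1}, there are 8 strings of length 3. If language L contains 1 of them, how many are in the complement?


Alphabet: {0,1}
String length: 3
Total strings of length 3 = 2^3 = 8
Strings in L = 1
Complement = total - |L|
= 8 - 1
= 7

7


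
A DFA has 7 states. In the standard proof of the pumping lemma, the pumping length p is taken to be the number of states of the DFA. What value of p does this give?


Pumping lemma for regular languages (standard proof):
Take p = |Q|, the number of DFA states.
Any string of length >= |Q| passes through |Q|+1 states while reading its first |Q| symbols,
so by pigeonhole some state repeats, giving the loop that can be pumped.
Here |Q| = 7
Therefore the proof uses p = 7

7


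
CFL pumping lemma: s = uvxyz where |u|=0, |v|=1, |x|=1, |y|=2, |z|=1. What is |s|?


|s| = |u| + |v| + |x| + |y| + |z|
= 0 + 1 + 1 + 2 + 1
= 1 + 1 + 3
= 2 + 3
= 5

5


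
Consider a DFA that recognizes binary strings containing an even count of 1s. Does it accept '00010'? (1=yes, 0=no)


DFA has 2 states: q_even (start, accept=yes) and q_odd
Processing string '00010' character by character:
  Position 0: read '0', 1-count=0 -> q_even (no change)
  Position 1: read '0', 1-count=0 -> q_even (no change)
  Position 2: read '0', 1-count=0 -> q_even (no change)
  Position 3: read '1', 1-count=1 -> q_odd
  Position 4: read '0', 1-count=1 -> q_odd (no change)
Final state: q_odd, total 1s = 1 (odd); the DFA requires an even count -> reject

0


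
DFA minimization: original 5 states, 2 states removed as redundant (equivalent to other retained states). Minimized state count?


Original DFA: 5 states
Redundant states removed: 2
Minimized states = original - removed
= 5 - 2
= 3

3


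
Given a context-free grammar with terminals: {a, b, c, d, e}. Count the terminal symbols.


Terminal symbols: a, b, c, d, e
Counting each: a (#1), b (#2), c (#3), d (#4), e (#5)
Total = 5

5


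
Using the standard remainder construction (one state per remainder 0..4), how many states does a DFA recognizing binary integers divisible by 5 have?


Divisibility by 5 is tracked via the remainder mod 5: 0, 1, ..., 4
The construction assigns one state to each remainder
Number of remainders = 5

5


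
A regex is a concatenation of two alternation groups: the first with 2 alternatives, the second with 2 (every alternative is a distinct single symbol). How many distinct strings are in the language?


First group: 2 alternatives
Second group: 2 alternatives
Concatenation: each choice from group 1 pairs with each from group 2
Total = 2 x 2 = 4

4


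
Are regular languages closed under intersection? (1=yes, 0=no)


Regular languages are closed under:
- Union (DFA product construction)
- Intersection (DFA product construction)
- Complement (swap accept/reject states)
- Concatenation (NFA construction)
- Kleene star (NFA construction)
intersection is in this list
Therefore: closed

1


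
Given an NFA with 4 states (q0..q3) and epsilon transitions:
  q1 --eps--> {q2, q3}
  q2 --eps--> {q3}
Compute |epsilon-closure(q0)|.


Starting from q0
Initialize closure = {q0}
q0 has no outgoing epsilon transitions -> nothing to add
Final closure: {q0}
Size = 1

1


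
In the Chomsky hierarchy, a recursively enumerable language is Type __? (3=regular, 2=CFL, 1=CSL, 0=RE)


Chomsky hierarchy levels:
  Type 3: Regular (DFA/NFA/regex)
  Type 2: Context-free (PDA)
  Type 1: Context-sensitive
  Type 0: Recursively enumerable (TM)
'recursively enumerable' corresponds to Type 0

0


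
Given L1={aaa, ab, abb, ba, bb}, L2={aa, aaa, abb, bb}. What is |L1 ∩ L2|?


L1 = {aaa, ab, abb, ba, bb}
L2 = {aa, aaa, abb, bb}
Checking each string in L1 against L2:
  'aaa': in L2? Yes
  'ab': in L2? No
  'abb': in L2? Yes
  'ba': in L2? No
  'bb': in L2? Yes
Intersection = {aaa, abb, bb}
|L1 ∩ L2| = 3

3


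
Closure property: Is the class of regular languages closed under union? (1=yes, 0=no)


Regular languages are closed under all standard operations:
- Union: Yes (product construction)
- Intersection: Yes (product construction)
- Complement: Yes (swap accept/reject)
- Concatenation: Yes (NFA construction)
Operation: union -> Closed

1


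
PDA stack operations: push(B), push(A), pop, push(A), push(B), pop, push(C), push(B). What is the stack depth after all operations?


Tracing stack operations:
  push(B) -> stack = [B], depth=1
  push(A) -> stack = [B,A], depth=2
  pop -> removed A, stack = [B], depth=1
  push(A) -> stack = [B,A], depth=2
  push(B) -> stack = [B,A,B], depth=3
  pop -> removed B, stack = [B,A], depth=2
  push(C) -> stack = [B,A,C], depth=3
  push(B) -> stack = [B,A,C,B], depth=4
Final depth = 4

4


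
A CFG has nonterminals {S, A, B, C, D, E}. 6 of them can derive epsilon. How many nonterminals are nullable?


Nonterminals: {S, A, B, C, D, E}
A nonterminal is nullable if it can derive epsilon
Counting nullable nonterminals: 6
Total nullable = 6

6


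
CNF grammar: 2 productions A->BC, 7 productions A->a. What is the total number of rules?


CNF allows two rule forms:
  A -> BC (binary): 2 rules
  A -> a (terminal): 7 rules
Total = 2 + 7 = 9

9


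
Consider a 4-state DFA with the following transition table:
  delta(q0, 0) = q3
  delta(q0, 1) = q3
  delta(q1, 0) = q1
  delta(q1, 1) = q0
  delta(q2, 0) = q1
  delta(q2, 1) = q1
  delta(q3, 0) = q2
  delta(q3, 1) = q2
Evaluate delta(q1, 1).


Looking up transition function:
delta(q1, 1) in the table
Row: q1, Column: 1
Result: q0

q0


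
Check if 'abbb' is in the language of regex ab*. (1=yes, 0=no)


Pattern: ab*
String: 'abbb'
Pattern requires: exactly one 'a' followed by zero or more 'b's
First char is 'a' -> OK
Rest 'bbb': all b's? Yes
Result: 1

1


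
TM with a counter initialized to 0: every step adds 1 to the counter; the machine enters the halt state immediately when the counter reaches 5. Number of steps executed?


Counter starts at 0. Counting sequence:
  Step 1: counter = 1
  Step 2: counter = 2
  Step 3: counter = 3
  Step 4: counter = 4
  Step 5: counter = 5
Counter reached 5 -> halt
Total steps = 5

5


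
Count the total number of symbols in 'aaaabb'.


String: 'aaaabb'
Counting characters:
  'a' appears 4 time(s)
  'b' appears 2 time(s)
Total length = 4 + 2 = 6

6


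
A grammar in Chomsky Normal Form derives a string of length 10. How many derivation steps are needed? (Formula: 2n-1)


Chomsky Normal Form derivation:
String length n = 10
Each step either:
  - Splits a nonterminal into two (n-1 such steps)
  - Converts a nonterminal to terminal (n such steps)
Total = (n-1) + n = 2n - 1
= 2(10) - 1
= 20 - 1
= 19

19


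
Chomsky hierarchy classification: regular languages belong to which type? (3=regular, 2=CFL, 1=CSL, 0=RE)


Chomsky hierarchy levels:
  Type 3: Regular (DFA/NFA/regex)
  Type 2: Context-free (PDA)
  Type 1: Context-sensitive
  Type 0: Recursively enumerable (TM)
'regular' corresponds to Type 3

3


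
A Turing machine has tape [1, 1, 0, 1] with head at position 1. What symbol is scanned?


Tape: [1, 1, 0, 1]
Positions: 0 1 2 3
Values:    1 1 0 1
Head at position 1
tape[1] = 1

1


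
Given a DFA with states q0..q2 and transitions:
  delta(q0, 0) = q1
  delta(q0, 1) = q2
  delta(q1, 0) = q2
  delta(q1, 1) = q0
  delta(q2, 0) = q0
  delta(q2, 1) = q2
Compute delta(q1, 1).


Looking up transition function:
delta(q1, 1) in the table
Row: q1, Column: 1
Result: q0

q0


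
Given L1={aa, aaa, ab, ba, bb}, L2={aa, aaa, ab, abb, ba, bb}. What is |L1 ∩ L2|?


L1 = {aa, aaa, ab, ba, bb}
L2 = {aa, aaa, ab, abb, ba, bb}
Checking each string in L1 against L2:
  'aa': in L2? Yes
  'aaa': in L2? Yes
  'ab': in L2? Yes
  'ba': in L2? Yes
  'bb': in L2? Yes
Intersection = {aa, aaa, ab, ba, bb}
|L1 ∩ L2| = 5

5


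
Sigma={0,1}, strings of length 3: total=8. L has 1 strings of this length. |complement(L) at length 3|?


Alphabet: {0,1}
String length: 3
Total strings of length 3 = 2^3 = 8
Strings in L = 1
Complement = total - |L|
= 8 - 1
= 7

7


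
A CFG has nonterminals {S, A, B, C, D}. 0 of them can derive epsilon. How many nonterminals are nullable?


Nonterminals: {S, A, B, C, D}
A nonterminal is nullable if it can derive epsilon
Counting nullable nonterminals: 0
Total nullable = 0

0


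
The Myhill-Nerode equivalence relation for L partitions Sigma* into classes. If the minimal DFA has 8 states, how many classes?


Myhill-Nerode theorem:
Number of equivalence classes = number of states in minimal DFA
Minimal DFA states = 8
Therefore equivalence classes = 8

8


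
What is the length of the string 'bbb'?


String: 'bbb'
Counting characters:
  'b' appears 3 time(s)
Total length = 0 + 3 = 3

3


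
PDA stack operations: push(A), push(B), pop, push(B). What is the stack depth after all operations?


Tracing stack operations:
  push(A) -> stack = [A], depth=1
  push(B) -> stack = [A,B], depth=2
  pop -> removed B, stack = [A], depth=1
  push(B) -> stack = [A,B], depth=2
Final depth = 2

2


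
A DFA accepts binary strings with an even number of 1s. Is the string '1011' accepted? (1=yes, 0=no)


DFA has 2 states: q_even (start, accept=yes) and q_odd
Processing string '1011' character by character:
  Position 0: read '1', 1-count=1 -> q_odd
  Position 1: read '0', 1-count=1 -> q_odd (no change)
  Position 2: read '1', 1-count=2 -> q_even
  Position 3: read '1', 1-count=3 -> q_odd
Final state: q_odd, total 1s = 3 (odd); the DFA requires an even count -> reject

0


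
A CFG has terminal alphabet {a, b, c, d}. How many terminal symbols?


Terminal symbols: a, b, c, d
Counting each: a (#1), b (#2), c (#3), d (#4)
Total = 4

4


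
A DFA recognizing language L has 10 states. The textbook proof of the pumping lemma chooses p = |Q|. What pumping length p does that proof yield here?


Pumping lemma for regular languages (standard proof):
Take p = |Q|, the number of DFA states.
Any string of length >= |Q| passes through |Q|+1 states while reading its first |Q| symbols,
so by pigeonhole some state repeats, giving the loop that can be pumped.
Here |Q| = 10
Therefore the proof uses p = 10

10


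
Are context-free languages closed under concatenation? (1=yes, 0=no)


CFL closure properties:
  Closed under: union, concatenation, Kleene star
  NOT closed under: intersection, complement
Operation 'concatenation' is in closed list -> Yes (closed)

1


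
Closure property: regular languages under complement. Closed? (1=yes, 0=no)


Regular languages are closed under:
- Union (DFA product construction)
- Intersection (DFA product construction)
- Complement (swap accept/reject states)
- Concatenation (NFA construction)
- Kleene star (NFA construction)
complement is in this list
Therefore: closed

1


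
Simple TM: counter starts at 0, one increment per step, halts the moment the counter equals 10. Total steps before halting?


Counter starts at 0. Counting sequence:
  Step 1: counter = 1
  Step 2: counter = 2
  Step 3: counter = 3
  Step 4: counter = 4
  Step 5: counter = 5
  Step 6: counter = 6
  ...
  Step 10: counter = 10
Counter reached 10 -> halt
Total steps = 10

10


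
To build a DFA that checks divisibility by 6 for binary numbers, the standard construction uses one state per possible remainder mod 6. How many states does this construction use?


Divisibility by 6 is tracked via the remainder mod 6: 0, 1, ..., 5
The construction assigns one state to each remainder
Number of remainders = 6

6


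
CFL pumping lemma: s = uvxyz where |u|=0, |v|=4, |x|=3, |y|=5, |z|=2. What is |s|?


|s| = |u| + |v| + |x| + |y| + |z|
= 0 + 4 + 3 + 5 + 2
= 4 + 3 + 7
= 7 + 7
= 14

14


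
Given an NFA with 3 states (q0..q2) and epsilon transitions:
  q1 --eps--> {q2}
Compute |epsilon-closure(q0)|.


Starting from q0
Initialize closure = {q0}
q0 has no outgoing epsilon transitions -> nothing to add
Final closure: {q0}
Size = 1

1


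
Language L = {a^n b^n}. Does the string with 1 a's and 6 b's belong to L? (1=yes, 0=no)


Language requires equal numbers of a's and b's
PDA pushes for each 'a', pops for each 'b'
Number of a's = 1
Number of b's = 6
1 != 6 -> Reject

0


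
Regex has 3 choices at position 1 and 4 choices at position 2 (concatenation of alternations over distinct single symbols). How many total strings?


First group: 3 alternatives
Second group: 4 alternatives
Concatenation: each choice from group 1 pairs with each from group 2
Total = 3 x 4 = 12

12


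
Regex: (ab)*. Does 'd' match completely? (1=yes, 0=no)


Pattern: (ab)*
String: 'd'
Pattern requires: zero or more repetitions of 'ab'
Length 1 is odd -> cannot be (ab)* -> no match
Result: 0

0


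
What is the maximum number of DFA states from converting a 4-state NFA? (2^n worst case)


NFA has 4 states
Subset construction: each DFA state = subset of NFA states
Maximum subsets = 2^4
2^4 = 16

16


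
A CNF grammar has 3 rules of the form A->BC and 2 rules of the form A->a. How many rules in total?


CNF allows two rule forms:
  A -> BC (binary): 3 rules
  A -> a (terminal): 2 rules
Total = 3 + 2 = 5

5


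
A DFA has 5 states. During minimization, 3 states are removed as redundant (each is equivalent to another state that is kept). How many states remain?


Original DFA: 5 states
Redundant states removed: 3
Minimized states = original - removed
= 5 - 3
= 2

2


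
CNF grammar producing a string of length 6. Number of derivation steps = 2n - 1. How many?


Chomsky Normal Form derivation:
String length n = 6
Each step either:
  - Splits a nonterminal into two (n-1 such steps)
  - Converts a nonterminal to terminal (n such steps)
Total = (n-1) + n = 2n - 1
= 2(6) - 1
= 12 - 1
= 11

11


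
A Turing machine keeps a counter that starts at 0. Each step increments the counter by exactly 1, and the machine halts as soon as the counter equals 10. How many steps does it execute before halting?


Counter starts at 0. Counting sequence:
  Step 1: counter = 1
  Step 2: counter = 2
  Step 3: counter = 3
  Step 4: counter = 4
  Step 5: counter = 5
  Step 6: counter = 6
  ...
  Step 10: counter = 10
Counter reached 10 -> halt
Total steps = 10

10


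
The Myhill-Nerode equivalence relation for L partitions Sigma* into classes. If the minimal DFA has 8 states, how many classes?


Myhill-Nerode theorem:
Number of equivalence classes = number of states in minimal DFA
Minimal DFA states = 8
Therefore equivalence classes = 8

8


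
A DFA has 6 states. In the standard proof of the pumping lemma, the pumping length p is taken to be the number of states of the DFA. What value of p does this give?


Pumping lemma for regular languages (standard proof):
Take p = |Q|, the number of DFA states.
Any string of length >= |Q| passes through |Q|+1 states while reading its first |Q| symbols,
so by pigeonhole some state repeats, giving the loop that can be pumped.
Here |Q| = 6
Therefore the proof uses p = 6

6


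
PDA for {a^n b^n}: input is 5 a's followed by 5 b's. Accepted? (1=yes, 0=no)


Language requires equal numbers of a's and b's
PDA pushes for each 'a', pops for each 'b'
Number of a's = 5
Number of b's = 5
5 == 5 -> Accept

1


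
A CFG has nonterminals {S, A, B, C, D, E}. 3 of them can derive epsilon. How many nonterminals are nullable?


Nonterminals: {S, A, B, C, D, E}
A nonterminal is nullable if it can derive epsilon
Counting nullable nonterminals: 3
Total nullable = 3

3


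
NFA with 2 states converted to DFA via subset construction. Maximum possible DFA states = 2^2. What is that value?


NFA has 2 states
Subset construction: each DFA state = subset of NFA states
Maximum subsets = 2^2
2^2 = 4

4


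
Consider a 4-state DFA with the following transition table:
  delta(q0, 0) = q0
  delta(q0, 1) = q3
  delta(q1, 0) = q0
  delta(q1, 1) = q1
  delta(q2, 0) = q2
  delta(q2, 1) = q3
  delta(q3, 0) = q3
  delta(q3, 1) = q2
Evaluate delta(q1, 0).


Looking up transition function:
delta(q1, 0) in the table
Row: q1, Column: 0
Result: q0

q0


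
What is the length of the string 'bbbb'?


String: 'bbbb'
Counting characters:
  'b' appears 4 time(s)
Total length = 0 + 4 = 4

4


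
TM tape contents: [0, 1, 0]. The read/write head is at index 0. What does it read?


Tape: [0, 1, 0]
Positions: 0 1 2
Values:    0 1 0
Head at position 0
tape[0] = 0

0


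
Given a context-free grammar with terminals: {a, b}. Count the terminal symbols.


Terminal symbols: a, b
Counting each: a (#1), b (#2)
Total = 2

2


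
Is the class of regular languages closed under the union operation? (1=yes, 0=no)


Regular languages are closed under:
- Union (DFA product construction)
- Intersection (DFA product construction)
- Complement (swap accept/reject states)
- Concatenation (NFA construction)
- Kleene star (NFA construction)
union is in this list
Therefore: closed

1
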